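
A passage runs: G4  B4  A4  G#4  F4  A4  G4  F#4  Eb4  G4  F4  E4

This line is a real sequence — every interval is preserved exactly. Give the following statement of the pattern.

Taking 4-note groups, the heads are G4, F4, Eb4: the pattern moves down a 2nd.
So cell 4 is Db4 F4 Eb4 D4.

Db4 F4 Eb4 D4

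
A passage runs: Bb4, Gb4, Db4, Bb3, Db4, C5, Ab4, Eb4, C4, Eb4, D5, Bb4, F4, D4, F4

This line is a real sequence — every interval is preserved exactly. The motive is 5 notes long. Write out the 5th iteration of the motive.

F#5 D5 A4 F#4 A4

With a 5-note motive the entries are Bb4, C5, D5, each up a 2nd from the previous.
Carrying on: E5 → F#5.
So cell 5 is F#5 D5 A4 F#4 A4.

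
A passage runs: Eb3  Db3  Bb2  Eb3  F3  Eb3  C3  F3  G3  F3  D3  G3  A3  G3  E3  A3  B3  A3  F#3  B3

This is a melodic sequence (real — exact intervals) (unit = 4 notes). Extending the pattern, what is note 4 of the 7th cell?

D#4

With 4-note cells, note 4 of each statement runs Eb3, F3, G3, A3, B3.
Carrying that up a 2nd forward: C#4 → D#4.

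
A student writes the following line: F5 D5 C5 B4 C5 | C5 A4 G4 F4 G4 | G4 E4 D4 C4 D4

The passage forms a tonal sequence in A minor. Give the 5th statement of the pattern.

A3 F3 E3 D3 E3

Taking 5-note groups, the heads are F5, C5, G4: the pattern moves down a 4th.
Carrying on: D4 → A3.
So cell 5 is A3 F3 E3 D3 E3.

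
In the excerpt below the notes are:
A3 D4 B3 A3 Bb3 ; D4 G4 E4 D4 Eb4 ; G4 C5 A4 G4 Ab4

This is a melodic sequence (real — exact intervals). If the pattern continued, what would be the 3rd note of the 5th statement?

With 5-note cells, note 3 of each statement runs B3, E4, A4.
Each moves up a 4th. Continuing: D5 → G5.

G5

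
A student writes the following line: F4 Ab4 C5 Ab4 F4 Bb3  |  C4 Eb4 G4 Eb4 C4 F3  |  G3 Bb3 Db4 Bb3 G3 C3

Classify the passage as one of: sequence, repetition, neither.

Each 6-note cell is the previous one transposed down a 4th.

sequence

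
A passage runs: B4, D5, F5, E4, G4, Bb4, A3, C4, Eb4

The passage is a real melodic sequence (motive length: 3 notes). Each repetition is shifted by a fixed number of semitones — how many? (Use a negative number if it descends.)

-7

Taking 3-note groups, the heads are B4, E4, A3: the pattern moves down a 5th.
B4→E4 is 64 − 71 = -7 semitones.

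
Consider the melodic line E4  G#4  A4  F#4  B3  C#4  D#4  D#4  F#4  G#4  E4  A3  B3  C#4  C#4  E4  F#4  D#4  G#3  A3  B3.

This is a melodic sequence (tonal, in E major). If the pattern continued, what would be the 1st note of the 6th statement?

G#3

With 7-note cells, note 1 of each statement runs E4, D#4, C#4.
Extending down a 2nd: B3 → A3 → G#3.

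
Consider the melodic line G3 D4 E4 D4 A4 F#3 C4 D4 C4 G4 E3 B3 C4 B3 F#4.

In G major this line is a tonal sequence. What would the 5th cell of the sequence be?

C3 G3 A3 G3 D4

Taking 5-note groups, the heads are G3, F#3, E3: the pattern moves down a 2nd.
Extending down a 2nd: D3 → C3.
Statement 5 starts on C3 and keeps the same diatonic contour: C3 G3 A3 G3 D4.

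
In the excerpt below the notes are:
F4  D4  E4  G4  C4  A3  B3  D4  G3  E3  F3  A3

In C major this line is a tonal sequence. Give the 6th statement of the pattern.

Unit = 4 notes; the statements start on F4, C4, G3, moving down a 4th each time.
Extending down a 4th: D3 → A2 → E2.
Statement 6 starts on E2 and keeps the same diatonic contour: E2 C2 D2 F2.

E2 C2 D2 F2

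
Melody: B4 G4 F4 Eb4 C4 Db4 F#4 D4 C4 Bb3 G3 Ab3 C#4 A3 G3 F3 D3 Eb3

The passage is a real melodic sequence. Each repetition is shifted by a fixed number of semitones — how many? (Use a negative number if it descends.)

-5

Unit = 6 notes; the statements start on B4, F#4, C#4, moving down a 4th each time.
B4→F#4 is 66 − 71 = -5 semitones.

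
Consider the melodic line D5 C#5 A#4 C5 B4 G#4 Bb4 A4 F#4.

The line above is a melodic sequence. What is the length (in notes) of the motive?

9 notes total. Splitting into 3 groups of 3:
D5 C#5 A#4 | C5 B4 G#4 | Bb4 A4 F#4
Every group is a transposition down a 2nd of the one before; no shorter unit works.

3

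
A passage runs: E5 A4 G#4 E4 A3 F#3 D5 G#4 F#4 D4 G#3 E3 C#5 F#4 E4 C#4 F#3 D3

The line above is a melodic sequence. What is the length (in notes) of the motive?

Try groups of 6 (3 cells in 18 notes):
E5 A4 G#4 E4 A3 F#3 | D5 G#4 F#4 D4 G#3 E3 | C#5 F#4 E4 C#4 F#3 D3
That's a consistent down a 2nd shift per cell, and no other grouping gives one.

6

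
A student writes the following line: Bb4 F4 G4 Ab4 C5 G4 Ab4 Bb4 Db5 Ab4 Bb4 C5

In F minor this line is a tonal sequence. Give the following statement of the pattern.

Taking 4-note groups, the heads are Bb4, C5, Db5: the pattern moves up a 2nd.
From Eb5 the diatonic shape gives Eb5 Bb4 C5 Db5.

Eb5 Bb4 C5 Db5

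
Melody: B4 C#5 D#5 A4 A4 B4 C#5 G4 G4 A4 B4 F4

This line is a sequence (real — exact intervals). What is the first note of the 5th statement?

With a 4-note motive the entries are B4, A4, G4, each down a 2nd from the previous.
Extending the heads down a 2nd: F4 → Eb4.

Eb4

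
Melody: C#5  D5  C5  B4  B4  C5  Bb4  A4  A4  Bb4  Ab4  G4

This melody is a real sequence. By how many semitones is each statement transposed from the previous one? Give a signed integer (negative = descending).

-2

With a 4-note motive the entries are C#5, B4, A4, each down a 2nd from the previous.
C#5→B4 is 71 − 73 = -2 semitones.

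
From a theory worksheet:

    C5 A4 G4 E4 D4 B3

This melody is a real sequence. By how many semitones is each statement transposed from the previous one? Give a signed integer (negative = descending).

-5

Unit = 2 notes; the statements start on C5, G4, D4, moving down a 4th each time.
Counting half-steps from C5 to G4: -5.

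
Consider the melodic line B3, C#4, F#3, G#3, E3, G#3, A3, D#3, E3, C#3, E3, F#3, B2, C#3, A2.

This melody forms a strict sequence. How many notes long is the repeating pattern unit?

15 notes total. Splitting into 3 groups of 5:
B3 C#4 F#3 G#3 E3 | G#3 A3 D#3 E3 C#3 | E3 F#3 B2 C#3 A2
Each cell is the previous one down a 3rd — so the unit is 5 notes.

5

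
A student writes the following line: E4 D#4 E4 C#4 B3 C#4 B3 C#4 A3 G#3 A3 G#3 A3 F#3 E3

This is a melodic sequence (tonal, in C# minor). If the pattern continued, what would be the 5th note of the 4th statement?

C#3

With 5-note cells, note 5 of each statement runs B3, G#3, E3.
One more down a 3rd gives C#3.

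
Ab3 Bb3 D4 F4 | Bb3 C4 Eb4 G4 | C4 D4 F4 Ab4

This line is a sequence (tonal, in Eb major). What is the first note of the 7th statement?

Taking 4-note groups, the heads are Ab3, Bb3, C4: the pattern moves up a 2nd.
Continuing: D4 → Eb4 → F4 → G4. Statement 7 starts on G4.

G4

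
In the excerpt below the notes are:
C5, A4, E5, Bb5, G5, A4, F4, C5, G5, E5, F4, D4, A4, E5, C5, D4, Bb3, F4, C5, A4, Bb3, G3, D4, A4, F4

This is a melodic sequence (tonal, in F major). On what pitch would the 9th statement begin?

Unit = 5 notes; the statements start on C5, A4, F4, D4, Bb3, moving down a 3rd each time.
Continuing: G3 → E3 → C3 → A2. Statement 9 starts on A2.

A2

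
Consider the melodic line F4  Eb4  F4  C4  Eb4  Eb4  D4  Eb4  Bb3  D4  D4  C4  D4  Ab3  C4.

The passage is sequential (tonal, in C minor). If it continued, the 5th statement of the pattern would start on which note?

The 5-note cells begin on F4, Eb4, D4 — each down a 2nd from the last.
Extending the heads down a 2nd: C4 → Bb3.

Bb3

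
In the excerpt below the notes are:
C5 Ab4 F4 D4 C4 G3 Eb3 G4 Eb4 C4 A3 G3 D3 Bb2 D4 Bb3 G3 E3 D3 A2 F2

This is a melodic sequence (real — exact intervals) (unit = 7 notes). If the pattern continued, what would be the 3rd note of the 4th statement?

D3

Grouping in 7s, the 3rd note of each cell is F4, C4, G3.
Each moves down a 4th; the next is D3.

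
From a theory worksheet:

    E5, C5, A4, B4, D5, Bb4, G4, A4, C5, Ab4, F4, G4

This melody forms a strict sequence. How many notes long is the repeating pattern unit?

4

Try groups of 4 (3 cells in 12 notes):
E5 C5 A4 B4 | D5 Bb4 G4 A4 | C5 Ab4 F4 G4
Every group is a transposition down a 2nd of the one before; no shorter unit works.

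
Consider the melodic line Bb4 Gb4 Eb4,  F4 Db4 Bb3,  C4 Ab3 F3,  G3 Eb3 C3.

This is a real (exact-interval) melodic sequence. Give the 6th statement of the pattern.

Unit = 3 notes; the statements start on Bb4, F4, C4, G3, moving down a 4th each time.
Carrying on: D3 → A2.
From A2 the exact shape gives A2 F2 D2.

A2 F2 D2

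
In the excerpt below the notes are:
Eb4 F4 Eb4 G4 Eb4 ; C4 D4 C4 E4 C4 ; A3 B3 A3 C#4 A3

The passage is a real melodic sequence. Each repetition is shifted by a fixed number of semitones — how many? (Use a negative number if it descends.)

-3

Taking 5-note groups, the heads are Eb4, C4, A3: the pattern moves down a 3rd.
Eb4→C4 is 60 − 63 = -3 semitones.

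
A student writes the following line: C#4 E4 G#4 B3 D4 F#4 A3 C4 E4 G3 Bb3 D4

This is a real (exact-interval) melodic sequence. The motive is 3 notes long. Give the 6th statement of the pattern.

Eb3 Gb3 Bb3

Taking 3-note groups, the heads are C#4, B3, A3, G3: the pattern moves down a 2nd.
Continuing the starts: F3 → Eb3.
Statement 6 starts on Eb3 and keeps the same exact contour: Eb3 Gb3 Bb3.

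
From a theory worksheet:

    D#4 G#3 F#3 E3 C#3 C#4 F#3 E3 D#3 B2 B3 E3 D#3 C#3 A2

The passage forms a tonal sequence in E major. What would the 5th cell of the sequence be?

G#3 C#3 B2 A2 F#2

Taking 5-note groups, the heads are D#4, C#4, B3: the pattern moves down a 2nd.
Continuing the starts: A3 → G#3.
From G#3 the diatonic shape gives G#3 C#3 B2 A2 F#2.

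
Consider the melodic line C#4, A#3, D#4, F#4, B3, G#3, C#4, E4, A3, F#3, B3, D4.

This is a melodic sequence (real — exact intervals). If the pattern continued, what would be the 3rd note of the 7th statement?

With 4-note cells, note 3 of each statement runs D#4, C#4, B3.
Extending down a 2nd: A3 → G3 → F3 → Eb3.

Eb3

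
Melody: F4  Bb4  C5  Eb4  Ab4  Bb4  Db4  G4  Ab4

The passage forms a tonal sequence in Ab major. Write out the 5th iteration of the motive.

Bb3 Eb4 F4

With a 3-note motive the entries are F4, Eb4, Db4, each down a 2nd from the previous.
Carrying on: C4 → Bb3.
So cell 5 is Bb3 Eb4 F4.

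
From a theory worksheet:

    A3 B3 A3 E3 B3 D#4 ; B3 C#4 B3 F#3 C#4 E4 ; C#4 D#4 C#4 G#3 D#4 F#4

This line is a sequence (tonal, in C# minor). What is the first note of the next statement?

Taking 6-note groups, the heads are A3, B3, C#4: the pattern moves up a 2nd.
One more step up a 2nd gives D#4.

D#4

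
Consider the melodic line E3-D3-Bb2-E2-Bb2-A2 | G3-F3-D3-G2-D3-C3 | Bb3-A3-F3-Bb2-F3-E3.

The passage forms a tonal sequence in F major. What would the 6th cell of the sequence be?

The 6-note cells begin on E3, G3, Bb3 — each up a 3rd from the last.
Carrying on: D4 → F4 → A4.
From A4 the diatonic shape gives A4 G4 E4 A3 E4 D4.

A4 G4 E4 A3 E4 D4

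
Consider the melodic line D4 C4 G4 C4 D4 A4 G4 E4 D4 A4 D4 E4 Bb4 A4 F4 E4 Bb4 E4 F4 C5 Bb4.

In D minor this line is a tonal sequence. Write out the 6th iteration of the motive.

Unit = 7 notes; the statements start on D4, E4, F4, moving up a 2nd each time.
Carrying on: G4 → A4 → Bb4.
So cell 6 is Bb4 A4 E5 A4 Bb4 F5 E5.

Bb4 A4 E5 A4 Bb4 F5 E5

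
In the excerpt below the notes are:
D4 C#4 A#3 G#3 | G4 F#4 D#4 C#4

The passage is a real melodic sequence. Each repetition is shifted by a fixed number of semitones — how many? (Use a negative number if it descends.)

5

The 4-note cells begin on D4, G4 — each up a 4th from the last.
Counting half-steps from D4 to G4: 5.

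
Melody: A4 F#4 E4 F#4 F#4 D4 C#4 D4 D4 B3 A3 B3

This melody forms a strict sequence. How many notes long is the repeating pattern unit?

4

Try groups of 4 (3 cells in 12 notes):
A4 F#4 E4 F#4 | F#4 D4 C#4 D4 | D4 B3 A3 B3
That's a consistent down a 3rd shift per cell, and no other grouping gives one.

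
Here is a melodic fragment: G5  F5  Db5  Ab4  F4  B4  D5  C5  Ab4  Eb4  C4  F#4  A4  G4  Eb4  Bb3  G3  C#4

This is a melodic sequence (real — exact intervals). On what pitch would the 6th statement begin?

F#3

Taking 6-note groups, the heads are G5, D5, A4: the pattern moves down a 4th.
Extending the heads down a 4th: E4 → B3 → F#3.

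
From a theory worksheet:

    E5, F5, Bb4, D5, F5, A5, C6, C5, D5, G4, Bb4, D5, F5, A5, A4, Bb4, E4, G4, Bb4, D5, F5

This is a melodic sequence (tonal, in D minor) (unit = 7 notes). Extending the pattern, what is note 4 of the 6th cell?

A3

With 7-note cells, note 4 of each statement runs D5, Bb4, G4.
Each moves down a 3rd. Continuing: E4 → C4 → A3.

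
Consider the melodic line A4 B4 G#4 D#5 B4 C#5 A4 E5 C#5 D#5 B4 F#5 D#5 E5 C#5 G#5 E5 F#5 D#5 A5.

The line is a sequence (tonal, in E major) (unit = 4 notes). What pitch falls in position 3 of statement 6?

With 4-note cells, note 3 of each statement runs G#4, A4, B4, C#5, D#5.
Each moves up a 2nd; the next is E5.

E5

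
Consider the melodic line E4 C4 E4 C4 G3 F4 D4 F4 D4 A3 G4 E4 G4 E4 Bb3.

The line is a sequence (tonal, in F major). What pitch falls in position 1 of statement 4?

A4

Grouping in 5s, the 1st note of each cell is E4, F4, G4.
One more up a 2nd gives A4.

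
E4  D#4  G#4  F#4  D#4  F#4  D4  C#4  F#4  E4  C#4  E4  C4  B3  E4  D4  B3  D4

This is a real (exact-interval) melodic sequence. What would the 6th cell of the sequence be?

Gb3 F3 Bb3 Ab3 F3 Ab3

With a 6-note motive the entries are E4, D4, C4, each down a 2nd from the previous.
Continuing the starts: Bb3 → Ab3 → Gb3.
Statement 6 starts on Gb3 and keeps the same exact contour: Gb3 F3 Bb3 Ab3 F3 Ab3.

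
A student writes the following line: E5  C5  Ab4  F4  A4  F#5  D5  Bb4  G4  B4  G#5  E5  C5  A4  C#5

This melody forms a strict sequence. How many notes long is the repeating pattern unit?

5

Try groups of 5 (3 cells in 15 notes):
E5 C5 Ab4 F4 A4 | F#5 D5 Bb4 G4 B4 | G#5 E5 C5 A4 C#5
Each cell is the previous one up a 2nd — so the unit is 5 notes.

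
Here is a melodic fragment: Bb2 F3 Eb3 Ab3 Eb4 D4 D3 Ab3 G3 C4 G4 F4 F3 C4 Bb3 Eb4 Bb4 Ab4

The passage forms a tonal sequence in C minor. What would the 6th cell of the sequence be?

Eb4 Bb4 Ab4 D5 Ab5 G5

The 6-note cells begin on Bb2, D3, F3 — each up a 3rd from the last.
Extending up a 3rd: Ab3 → C4 → Eb4.
From Eb4 the diatonic shape gives Eb4 Bb4 Ab4 D5 Ab5 G5.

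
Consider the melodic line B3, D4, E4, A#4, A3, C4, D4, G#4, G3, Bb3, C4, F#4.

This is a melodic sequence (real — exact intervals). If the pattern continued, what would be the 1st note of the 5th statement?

Eb3

With 4-note cells, note 1 of each statement runs B3, A3, G3.
Extending down a 2nd: F3 → Eb3.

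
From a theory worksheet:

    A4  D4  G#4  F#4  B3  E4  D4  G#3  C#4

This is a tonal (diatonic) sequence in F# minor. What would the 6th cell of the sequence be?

The 3-note cells begin on A4, F#4, D4 — each down a 3rd from the last.
Continuing the starts: B3 → G#3 → E3.
So cell 6 is E3 A2 D3.

E3 A2 D3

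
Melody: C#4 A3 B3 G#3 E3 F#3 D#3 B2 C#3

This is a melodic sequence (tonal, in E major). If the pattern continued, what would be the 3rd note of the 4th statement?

G#2

Grouping in 3s, the 3rd note of each cell is B3, F#3, C#3.
Each moves down a 4th; the next is G#2.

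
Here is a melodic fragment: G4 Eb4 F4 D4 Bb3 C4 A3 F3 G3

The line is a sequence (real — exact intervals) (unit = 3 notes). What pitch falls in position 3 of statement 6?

Grouping in 3s, the 3rd note of each cell is F4, C4, G3.
Each moves down a 4th. Continuing: D3 → A2 → E2.

E2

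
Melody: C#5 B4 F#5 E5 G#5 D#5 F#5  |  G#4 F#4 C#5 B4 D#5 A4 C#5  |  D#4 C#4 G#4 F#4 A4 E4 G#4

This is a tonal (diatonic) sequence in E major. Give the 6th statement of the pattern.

B2 A2 E3 D#3 F#3 C#3 E3

Unit = 7 notes; the statements start on C#5, G#4, D#4, moving down a 4th each time.
Carrying on: A3 → E3 → B2.
Statement 6 starts on B2 and keeps the same diatonic contour: B2 A2 E3 D#3 F#3 C#3 E3.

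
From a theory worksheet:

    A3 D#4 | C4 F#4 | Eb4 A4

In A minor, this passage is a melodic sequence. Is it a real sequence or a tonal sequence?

real

Each cell has the same semitone pattern (6,) — intervals are preserved exactly.
And D#4 lies outside A minor, so the sequence is real rather than tonal.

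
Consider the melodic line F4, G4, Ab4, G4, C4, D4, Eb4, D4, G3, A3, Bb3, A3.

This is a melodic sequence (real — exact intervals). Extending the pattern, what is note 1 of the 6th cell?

E2

The unit is 4 notes. Position-1 pitches of the 3 shown cells: F4, C4, G3.
Extending down a 4th: D3 → A2 → E2.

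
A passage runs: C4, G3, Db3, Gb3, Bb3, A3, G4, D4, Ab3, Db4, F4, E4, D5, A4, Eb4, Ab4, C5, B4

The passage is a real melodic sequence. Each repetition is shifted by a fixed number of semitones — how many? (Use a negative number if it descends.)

7

The 6-note cells begin on C4, G4, D5 — each up a 5th from the last.
C4→G4 is 67 − 60 = 7 semitones.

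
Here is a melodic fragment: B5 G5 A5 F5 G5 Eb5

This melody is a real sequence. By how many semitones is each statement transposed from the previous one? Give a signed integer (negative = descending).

Unit = 2 notes; the statements start on B5, A5, G5, moving down a 2nd each time.
Counting half-steps from B5 to A5: -2.

-2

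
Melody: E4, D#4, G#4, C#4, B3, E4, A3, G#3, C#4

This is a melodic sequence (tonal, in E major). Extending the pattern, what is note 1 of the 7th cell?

Grouping in 3s, the 1st note of each cell is E4, C#4, A3.
Extending down a 3rd: F#3 → D#3 → B2 → G#2.

G#2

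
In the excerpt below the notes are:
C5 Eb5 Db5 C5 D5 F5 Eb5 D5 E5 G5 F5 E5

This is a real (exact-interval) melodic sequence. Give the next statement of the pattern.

With a 4-note motive the entries are C5, D5, E5, each up a 2nd from the previous.
Statement 4 starts on F#5 and keeps the same exact contour: F#5 A5 G5 F#5.

F#5 A5 G5 F#5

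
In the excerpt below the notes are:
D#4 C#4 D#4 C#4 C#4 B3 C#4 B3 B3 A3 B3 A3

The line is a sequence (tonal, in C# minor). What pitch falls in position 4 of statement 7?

D#3

Grouping in 4s, the 4th note of each cell is C#4, B3, A3.
Extending down a 2nd: G#3 → F#3 → E3 → D#3.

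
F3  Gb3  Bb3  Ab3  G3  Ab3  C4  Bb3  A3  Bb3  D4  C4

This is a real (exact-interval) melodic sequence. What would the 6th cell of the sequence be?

D#4 E4 G#4 F#4

With a 4-note motive the entries are F3, G3, A3, each up a 2nd from the previous.
Extending up a 2nd: B3 → C#4 → D#4.
From D#4 the exact shape gives D#4 E4 G#4 F#4.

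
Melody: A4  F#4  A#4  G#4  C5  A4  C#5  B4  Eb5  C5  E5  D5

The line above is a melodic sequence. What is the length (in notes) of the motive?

12 notes total. Splitting into 3 groups of 4:
A4 F#4 A#4 G#4 | C5 A4 C#5 B4 | Eb5 C5 E5 D5
Every group is a transposition up a 3rd of the one before; no shorter unit works.

4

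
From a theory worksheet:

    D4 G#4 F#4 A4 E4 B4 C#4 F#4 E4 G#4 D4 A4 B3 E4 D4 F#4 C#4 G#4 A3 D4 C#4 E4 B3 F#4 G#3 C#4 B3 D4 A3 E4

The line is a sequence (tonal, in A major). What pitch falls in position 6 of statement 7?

C#4

The unit is 6 notes. Position-6 pitches of the 5 shown cells: B4, A4, G#4, F#4, E4.
Carrying that down a 2nd forward: D4 → C#4.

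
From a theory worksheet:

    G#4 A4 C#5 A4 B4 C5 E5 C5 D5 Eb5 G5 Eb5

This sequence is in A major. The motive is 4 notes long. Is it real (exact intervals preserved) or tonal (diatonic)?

real

Each cell has the same semitone pattern (1, 4, -4) — intervals are preserved exactly.
And C5 lies outside A major, so the sequence is real rather than tonal.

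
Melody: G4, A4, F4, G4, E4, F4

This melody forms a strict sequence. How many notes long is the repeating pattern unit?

Try groups of 2 (3 cells in 6 notes):
G4 A4 | F4 G4 | E4 F4
Every group is a transposition down a 2nd of the one before; no shorter unit works.

2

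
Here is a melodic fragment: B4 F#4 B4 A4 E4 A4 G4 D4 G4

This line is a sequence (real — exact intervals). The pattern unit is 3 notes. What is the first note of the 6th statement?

Unit = 3 notes; the statements start on B4, A4, G4, moving down a 2nd each time.
Extending the heads down a 2nd: F4 → Eb4 → Db4.

Db4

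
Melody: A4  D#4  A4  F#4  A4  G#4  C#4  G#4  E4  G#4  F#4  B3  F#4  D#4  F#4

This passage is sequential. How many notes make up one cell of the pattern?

15 notes total. Splitting into 3 groups of 5:
A4 D#4 A4 F#4 A4 | G#4 C#4 G#4 E4 G#4 | F#4 B3 F#4 D#4 F#4
That's a consistent down a 2nd shift per cell, and no other grouping gives one.

5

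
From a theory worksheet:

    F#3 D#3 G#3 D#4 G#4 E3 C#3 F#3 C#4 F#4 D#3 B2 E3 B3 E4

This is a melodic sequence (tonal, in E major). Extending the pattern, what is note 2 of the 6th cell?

Grouping in 5s, the 2nd note of each cell is D#3, C#3, B2.
Extending down a 2nd: A2 → G#2 → F#2.

F#2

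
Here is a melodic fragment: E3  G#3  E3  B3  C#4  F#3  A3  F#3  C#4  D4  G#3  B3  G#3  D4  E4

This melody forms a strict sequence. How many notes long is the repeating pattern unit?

Try groups of 5 (3 cells in 15 notes):
E3 G#3 E3 B3 C#4 | F#3 A3 F#3 C#4 D4 | G#3 B3 G#3 D4 E4
That's a consistent up a 2nd shift per cell, and no other grouping gives one.

5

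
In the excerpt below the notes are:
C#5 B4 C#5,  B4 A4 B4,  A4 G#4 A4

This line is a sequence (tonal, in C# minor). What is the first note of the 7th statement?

D#4

Unit = 3 notes; the statements start on C#5, B4, A4, moving down a 2nd each time.
Continuing: G#4 → F#4 → E4 → D#4. Statement 7 starts on D#4.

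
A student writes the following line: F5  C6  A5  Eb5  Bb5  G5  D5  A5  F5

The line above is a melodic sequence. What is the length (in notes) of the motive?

Try groups of 3 (3 cells in 9 notes):
F5 C6 A5 | Eb5 Bb5 G5 | D5 A5 F5
That's a consistent down a 2nd shift per cell, and no other grouping gives one.

3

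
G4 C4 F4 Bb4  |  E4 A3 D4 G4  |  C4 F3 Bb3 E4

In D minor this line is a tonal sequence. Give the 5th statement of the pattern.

Taking 4-note groups, the heads are G4, E4, C4: the pattern moves down a 3rd.
Extending down a 3rd: A3 → F3.
Statement 5 starts on F3 and keeps the same diatonic contour: F3 Bb2 E3 A3.

F3 Bb2 E3 A3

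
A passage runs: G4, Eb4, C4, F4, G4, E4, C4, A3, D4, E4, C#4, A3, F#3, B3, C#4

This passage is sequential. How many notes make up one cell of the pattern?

5

Try groups of 5 (3 cells in 15 notes):
G4 Eb4 C4 F4 G4 | E4 C4 A3 D4 E4 | C#4 A3 F#3 B3 C#4
Each cell is the previous one down a 3rd — so the unit is 5 notes.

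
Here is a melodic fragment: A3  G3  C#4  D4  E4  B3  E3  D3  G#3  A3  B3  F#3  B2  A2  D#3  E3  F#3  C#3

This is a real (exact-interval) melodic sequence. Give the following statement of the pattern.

F#2 E2 A#2 B2 C#3 G#2

The 6-note cells begin on A3, E3, B2 — each down a 4th from the last.
Statement 4 starts on F#2 and keeps the same exact contour: F#2 E2 A#2 B2 C#3 G#2.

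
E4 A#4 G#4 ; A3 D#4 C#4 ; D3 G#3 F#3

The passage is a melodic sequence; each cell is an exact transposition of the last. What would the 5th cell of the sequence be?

C2 F#2 E2

The 3-note cells begin on E4, A3, D3 — each down a 5th from the last.
Continuing the starts: G2 → C2.
So cell 5 is C2 F#2 E2.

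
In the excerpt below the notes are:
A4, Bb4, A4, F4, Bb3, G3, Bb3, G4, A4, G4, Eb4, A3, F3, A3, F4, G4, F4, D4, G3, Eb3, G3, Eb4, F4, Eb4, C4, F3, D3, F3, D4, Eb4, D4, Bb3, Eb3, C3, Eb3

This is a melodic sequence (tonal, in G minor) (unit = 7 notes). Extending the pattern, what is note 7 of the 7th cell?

C3

The unit is 7 notes. Position-7 pitches of the 5 shown cells: Bb3, A3, G3, F3, Eb3.
Extending down a 2nd: D3 → C3.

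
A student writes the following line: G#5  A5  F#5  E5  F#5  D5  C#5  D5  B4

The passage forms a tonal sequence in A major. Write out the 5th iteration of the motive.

Unit = 3 notes; the statements start on G#5, E5, C#5, moving down a 3rd each time.
Carrying on: A4 → F#4.
Statement 5 starts on F#4 and keeps the same diatonic contour: F#4 G#4 E4.

F#4 G#4 E4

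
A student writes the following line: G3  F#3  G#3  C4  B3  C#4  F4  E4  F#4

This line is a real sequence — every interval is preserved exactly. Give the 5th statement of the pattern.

The 3-note cells begin on G3, C4, F4 — each up a 4th from the last.
Continuing the starts: Bb4 → Eb5.
From Eb5 the exact shape gives Eb5 D5 E5.

Eb5 D5 E5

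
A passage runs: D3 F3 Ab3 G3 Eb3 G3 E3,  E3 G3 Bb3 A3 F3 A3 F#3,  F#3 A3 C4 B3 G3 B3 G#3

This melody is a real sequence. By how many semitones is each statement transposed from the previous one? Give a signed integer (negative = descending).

The 7-note cells begin on D3, E3, F#3 — each up a 2nd from the last.
Counting half-steps from D3 to E3: 2.

2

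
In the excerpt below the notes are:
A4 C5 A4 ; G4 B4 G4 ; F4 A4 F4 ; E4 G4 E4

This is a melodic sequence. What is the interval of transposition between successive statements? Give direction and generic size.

down a 2nd

Taking 3-note groups, the heads are A4, G4, F4, E4: the pattern moves down a 2nd.
A4 to G4 is down a 2nd.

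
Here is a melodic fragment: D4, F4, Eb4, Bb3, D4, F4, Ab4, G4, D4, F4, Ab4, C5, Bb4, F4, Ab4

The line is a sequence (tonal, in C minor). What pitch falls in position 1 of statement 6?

With 5-note cells, note 1 of each statement runs D4, F4, Ab4.
Each moves up a 3rd. Continuing: C5 → Eb5 → G5.

G5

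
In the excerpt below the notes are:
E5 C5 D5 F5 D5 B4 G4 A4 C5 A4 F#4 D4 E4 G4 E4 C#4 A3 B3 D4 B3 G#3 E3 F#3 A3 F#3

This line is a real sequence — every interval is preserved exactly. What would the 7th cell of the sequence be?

The 5-note cells begin on E5, B4, F#4, C#4, G#3 — each down a 4th from the last.
Extending down a 4th: D#3 → A#2.
From A#2 the exact shape gives A#2 F#2 G#2 B2 G#2.

A#2 F#2 G#2 B2 G#2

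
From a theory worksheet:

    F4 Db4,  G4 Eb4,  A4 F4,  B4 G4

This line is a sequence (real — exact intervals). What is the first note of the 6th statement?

D#5

The 2-note cells begin on F4, G4, A4, B4 — each up a 2nd from the last.
Extending the heads up a 2nd: C#5 → D#5.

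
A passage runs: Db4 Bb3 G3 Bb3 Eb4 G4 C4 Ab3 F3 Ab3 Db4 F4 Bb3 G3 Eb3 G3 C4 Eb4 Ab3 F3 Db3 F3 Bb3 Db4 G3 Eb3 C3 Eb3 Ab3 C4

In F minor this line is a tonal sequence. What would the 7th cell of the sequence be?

Eb3 C3 Ab2 C3 F3 Ab3

With a 6-note motive the entries are Db4, C4, Bb3, Ab3, G3, each down a 2nd from the previous.
Carrying on: F3 → Eb3.
Statement 7 starts on Eb3 and keeps the same diatonic contour: Eb3 C3 Ab2 C3 F3 Ab3.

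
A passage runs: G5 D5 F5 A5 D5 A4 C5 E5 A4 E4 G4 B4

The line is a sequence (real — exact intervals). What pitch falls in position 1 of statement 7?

C#3

Grouping in 4s, the 1st note of each cell is G5, D5, A4.
Each moves down a 4th. Continuing: E4 → B3 → F#3 → C#3.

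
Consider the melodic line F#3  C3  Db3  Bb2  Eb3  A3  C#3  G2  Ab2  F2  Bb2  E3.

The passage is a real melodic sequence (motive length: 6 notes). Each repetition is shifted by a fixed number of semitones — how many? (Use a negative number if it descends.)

-5

The 6-note cells begin on F#3, C#3 — each down a 4th from the last.
F#3 to C#3 spans -5 semitones.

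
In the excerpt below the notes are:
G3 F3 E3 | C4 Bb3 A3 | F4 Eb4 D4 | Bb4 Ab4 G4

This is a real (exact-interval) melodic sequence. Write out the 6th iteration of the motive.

With a 3-note motive the entries are G3, C4, F4, Bb4, each up a 4th from the previous.
Carrying on: Eb5 → Ab5.
From Ab5 the exact shape gives Ab5 Gb5 F5.

Ab5 Gb5 F5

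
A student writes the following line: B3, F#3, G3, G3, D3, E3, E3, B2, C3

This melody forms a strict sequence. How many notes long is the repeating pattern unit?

Try groups of 3 (3 cells in 9 notes):
B3 F#3 G3 | G3 D3 E3 | E3 B2 C3
That's a consistent down a 3rd shift per cell, and no other grouping gives one.

3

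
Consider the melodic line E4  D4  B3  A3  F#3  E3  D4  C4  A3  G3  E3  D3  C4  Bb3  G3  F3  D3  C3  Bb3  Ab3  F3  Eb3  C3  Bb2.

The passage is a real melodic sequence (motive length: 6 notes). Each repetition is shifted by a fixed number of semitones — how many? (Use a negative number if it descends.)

Unit = 6 notes; the statements start on E4, D4, C4, Bb3, moving down a 2nd each time.
Counting half-steps from E4 to D4: -2.

-2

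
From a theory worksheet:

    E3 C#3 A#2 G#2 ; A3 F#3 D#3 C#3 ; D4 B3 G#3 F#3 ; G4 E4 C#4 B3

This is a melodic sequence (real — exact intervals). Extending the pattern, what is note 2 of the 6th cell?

D5

With 4-note cells, note 2 of each statement runs C#3, F#3, B3, E4.
Each moves up a 4th. Continuing: A4 → D5.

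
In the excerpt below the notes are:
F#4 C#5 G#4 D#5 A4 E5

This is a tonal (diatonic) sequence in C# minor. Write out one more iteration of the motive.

B4 F#5

Unit = 2 notes; the statements start on F#4, G#4, A4, moving up a 2nd each time.
From B4 the diatonic shape gives B4 F#5.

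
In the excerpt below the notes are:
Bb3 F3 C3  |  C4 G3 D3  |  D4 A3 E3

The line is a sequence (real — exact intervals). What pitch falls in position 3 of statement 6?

With 3-note cells, note 3 of each statement runs C3, D3, E3.
Each moves up a 2nd. Continuing: F#3 → G#3 → A#3.

A#3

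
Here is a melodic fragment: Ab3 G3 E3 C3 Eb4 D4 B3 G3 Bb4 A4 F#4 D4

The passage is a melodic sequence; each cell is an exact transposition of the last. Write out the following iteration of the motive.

F5 E5 C#5 A4

The 4-note cells begin on Ab3, Eb4, Bb4 — each up a 5th from the last.
From F5 the exact shape gives F5 E5 C#5 A4.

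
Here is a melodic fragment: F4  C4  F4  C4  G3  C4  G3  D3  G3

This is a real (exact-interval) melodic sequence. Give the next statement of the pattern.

The 3-note cells begin on F4, C4, G3 — each down a 4th from the last.
So cell 4 is D3 A2 D3.

D3 A2 D3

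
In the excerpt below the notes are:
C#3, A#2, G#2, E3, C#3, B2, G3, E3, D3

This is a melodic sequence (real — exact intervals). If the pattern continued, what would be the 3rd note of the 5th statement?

Grouping in 3s, the 3rd note of each cell is G#2, B2, D3.
Extending up a 3rd: F3 → Ab3.

Ab3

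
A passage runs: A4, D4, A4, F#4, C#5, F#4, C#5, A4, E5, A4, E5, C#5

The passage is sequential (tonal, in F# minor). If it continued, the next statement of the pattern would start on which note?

G#5

The 4-note cells begin on A4, C#5, E5 — each up a 3rd from the last.
The next head, up a 3rd from E5, is G#5.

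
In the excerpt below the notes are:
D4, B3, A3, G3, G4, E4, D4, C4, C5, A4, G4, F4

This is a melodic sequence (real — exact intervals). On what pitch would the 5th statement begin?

Bb5

With a 4-note motive the entries are D4, G4, C5, each up a 4th from the previous.
Continuing: F5 → Bb5. Statement 5 starts on Bb5.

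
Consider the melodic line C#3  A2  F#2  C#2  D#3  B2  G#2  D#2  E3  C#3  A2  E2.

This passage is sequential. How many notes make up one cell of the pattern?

4

There are 12 notes; a 4-note unit gives 3 cells:
C#3 A2 F#2 C#2 | D#3 B2 G#2 D#2 | E3 C#3 A2 E2
That's a consistent up a 2nd shift per cell, and no other grouping gives one.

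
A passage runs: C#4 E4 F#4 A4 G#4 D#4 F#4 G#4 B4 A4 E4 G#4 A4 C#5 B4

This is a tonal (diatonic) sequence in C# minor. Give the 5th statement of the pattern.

G#4 B4 C#5 E5 D#5

The 5-note cells begin on C#4, D#4, E4 — each up a 2nd from the last.
Carrying on: F#4 → G#4.
From G#4 the diatonic shape gives G#4 B4 C#5 E5 D#5.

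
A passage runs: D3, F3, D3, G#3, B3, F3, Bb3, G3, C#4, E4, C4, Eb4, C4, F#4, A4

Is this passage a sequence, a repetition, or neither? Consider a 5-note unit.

Note 1 of cell 2 is F3; if this were a sequence it would be G3. No unit length gives a consistent transposition pattern.

neither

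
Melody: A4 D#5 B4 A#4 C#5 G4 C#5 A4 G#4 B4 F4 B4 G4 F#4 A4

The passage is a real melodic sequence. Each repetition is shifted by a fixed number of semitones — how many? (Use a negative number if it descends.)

Unit = 5 notes; the statements start on A4, G4, F4, moving down a 2nd each time.
A4→G4 is 67 − 69 = -2 semitones.

-2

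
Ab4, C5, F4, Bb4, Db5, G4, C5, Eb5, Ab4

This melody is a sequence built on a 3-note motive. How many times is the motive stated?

9 notes in groups of 3 gives 9/3 = 3 statements.
Starts: Ab4, Bb4, C5 — each up a 2nd.

3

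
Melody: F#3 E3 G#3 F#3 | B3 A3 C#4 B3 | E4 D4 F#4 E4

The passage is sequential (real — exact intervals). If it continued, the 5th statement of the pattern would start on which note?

D5

The 4-note cells begin on F#3, B3, E4 — each up a 4th from the last.
Continuing: A4 → D5. Statement 5 starts on D5.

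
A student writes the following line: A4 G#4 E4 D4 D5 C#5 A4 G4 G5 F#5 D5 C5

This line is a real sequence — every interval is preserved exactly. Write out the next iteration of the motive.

C6 B5 G5 F5

With a 4-note motive the entries are A4, D5, G5, each up a 4th from the previous.
From C6 the exact shape gives C6 B5 G5 F5.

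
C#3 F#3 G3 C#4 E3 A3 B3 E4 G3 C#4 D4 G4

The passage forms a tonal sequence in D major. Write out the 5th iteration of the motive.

Taking 4-note groups, the heads are C#3, E3, G3: the pattern moves up a 3rd.
Continuing the starts: B3 → D4.
Statement 5 starts on D4 and keeps the same diatonic contour: D4 G4 A4 D5.

D4 G4 A4 D5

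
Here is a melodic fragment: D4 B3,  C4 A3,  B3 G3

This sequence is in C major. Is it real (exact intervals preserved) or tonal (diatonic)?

tonal

Every note is diatonic to C major.
Cell 1 has -3 semitones from note 1 to 2, but cell 3 has -4 — the interval quality changes while the contour stays the same, which is the hallmark of a tonal sequence.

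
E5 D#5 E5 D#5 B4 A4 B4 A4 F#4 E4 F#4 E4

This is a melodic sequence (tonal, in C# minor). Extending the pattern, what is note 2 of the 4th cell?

The unit is 4 notes. Position-2 pitches of the 3 shown cells: D#5, A4, E4.
From E4, down a 4th gives B3.

B3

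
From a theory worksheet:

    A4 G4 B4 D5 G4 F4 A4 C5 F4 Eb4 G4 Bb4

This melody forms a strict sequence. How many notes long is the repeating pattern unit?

12 notes total. Splitting into 3 groups of 4:
A4 G4 B4 D5 | G4 F4 A4 C5 | F4 Eb4 G4 Bb4
Each cell is the previous one down a 2nd — so the unit is 4 notes.

4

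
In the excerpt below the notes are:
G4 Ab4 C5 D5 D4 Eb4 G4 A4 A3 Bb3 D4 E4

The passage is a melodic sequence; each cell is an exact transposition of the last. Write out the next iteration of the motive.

E3 F3 A3 B3

Taking 4-note groups, the heads are G4, D4, A3: the pattern moves down a 4th.
From E3 the exact shape gives E3 F3 A3 B3.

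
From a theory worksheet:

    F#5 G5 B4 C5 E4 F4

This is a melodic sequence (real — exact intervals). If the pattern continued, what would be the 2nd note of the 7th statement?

Db2

With 2-note cells, note 2 of each statement runs G5, C5, F4.
Carrying that down a 5th forward: Bb3 → Eb3 → Ab2 → Db2.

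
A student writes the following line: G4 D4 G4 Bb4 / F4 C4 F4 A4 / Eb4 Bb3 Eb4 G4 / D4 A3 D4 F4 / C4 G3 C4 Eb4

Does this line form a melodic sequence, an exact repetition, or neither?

sequence

Each 4-note cell is the previous one transposed down a 2nd.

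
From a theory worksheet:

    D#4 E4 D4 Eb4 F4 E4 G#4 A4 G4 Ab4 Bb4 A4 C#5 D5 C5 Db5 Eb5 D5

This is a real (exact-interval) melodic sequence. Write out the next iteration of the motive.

F#5 G5 F5 Gb5 Ab5 G5

Taking 6-note groups, the heads are D#4, G#4, C#5: the pattern moves up a 4th.
From F#5 the exact shape gives F#5 G5 F5 Gb5 Ab5 G5.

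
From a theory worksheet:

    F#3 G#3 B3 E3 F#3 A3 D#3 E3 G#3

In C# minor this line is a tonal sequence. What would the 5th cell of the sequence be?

B2 C#3 E3

Taking 3-note groups, the heads are F#3, E3, D#3: the pattern moves down a 2nd.
Continuing the starts: C#3 → B2.
From B2 the diatonic shape gives B2 C#3 E3.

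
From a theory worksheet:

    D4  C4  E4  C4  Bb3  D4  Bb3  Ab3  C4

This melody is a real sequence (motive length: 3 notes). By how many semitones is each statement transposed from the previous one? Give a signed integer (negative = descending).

With a 3-note motive the entries are D4, C4, Bb3, each down a 2nd from the previous.
D4 to C4 spans -2 semitones.

-2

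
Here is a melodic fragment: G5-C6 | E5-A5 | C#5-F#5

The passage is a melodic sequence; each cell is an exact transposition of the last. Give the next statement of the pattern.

A#4 D#5

The 2-note cells begin on G5, E5, C#5 — each down a 3rd from the last.
So cell 4 is A#4 D#5.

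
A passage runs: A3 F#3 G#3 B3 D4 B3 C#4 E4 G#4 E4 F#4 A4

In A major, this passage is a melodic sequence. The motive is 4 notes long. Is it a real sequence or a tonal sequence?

Every note is diatonic to A major.
Cell 1 has -3 semitones from note 1 to 2, but cell 3 has -4 — the interval quality changes while the contour stays the same, which is the hallmark of a tonal sequence.

tonal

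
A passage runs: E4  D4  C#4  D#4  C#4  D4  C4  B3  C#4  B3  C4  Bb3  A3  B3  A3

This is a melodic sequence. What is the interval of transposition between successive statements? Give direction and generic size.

down a 2nd

The 5-note cells begin on E4, D4, C4 — each down a 2nd from the last.
E4 to D4 is down a 2nd.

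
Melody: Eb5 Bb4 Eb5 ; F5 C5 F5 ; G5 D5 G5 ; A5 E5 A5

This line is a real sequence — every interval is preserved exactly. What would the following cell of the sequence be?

B5 F#5 B5

Unit = 3 notes; the statements start on Eb5, F5, G5, A5, moving up a 2nd each time.
Statement 5 starts on B5 and keeps the same exact contour: B5 F#5 B5.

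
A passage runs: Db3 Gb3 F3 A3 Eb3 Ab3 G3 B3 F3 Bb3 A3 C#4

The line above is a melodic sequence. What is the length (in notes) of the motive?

12 notes total. Splitting into 3 groups of 4:
Db3 Gb3 F3 A3 | Eb3 Ab3 G3 B3 | F3 Bb3 A3 C#4
Each cell is the previous one up a 2nd — so the unit is 4 notes.

4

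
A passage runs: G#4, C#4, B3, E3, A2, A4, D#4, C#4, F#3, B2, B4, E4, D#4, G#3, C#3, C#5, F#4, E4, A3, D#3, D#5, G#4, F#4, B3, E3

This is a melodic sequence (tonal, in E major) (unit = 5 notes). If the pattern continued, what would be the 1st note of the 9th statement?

The unit is 5 notes. Position-1 pitches of the 5 shown cells: G#4, A4, B4, C#5, D#5.
Extending up a 2nd: E5 → F#5 → G#5 → A5.

A5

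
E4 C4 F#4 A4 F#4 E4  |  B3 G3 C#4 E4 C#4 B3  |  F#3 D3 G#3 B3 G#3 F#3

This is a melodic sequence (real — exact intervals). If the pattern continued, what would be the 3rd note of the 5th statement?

The unit is 6 notes. Position-3 pitches of the 3 shown cells: F#4, C#4, G#3.
Each moves down a 4th. Continuing: D#3 → A#2.

A#2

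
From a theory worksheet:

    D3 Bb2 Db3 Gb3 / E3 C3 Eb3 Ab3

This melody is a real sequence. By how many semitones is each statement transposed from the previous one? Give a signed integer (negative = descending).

Unit = 4 notes; the statements start on D3, E3, moving up a 2nd each time.
Counting half-steps from D3 to E3: 2.

2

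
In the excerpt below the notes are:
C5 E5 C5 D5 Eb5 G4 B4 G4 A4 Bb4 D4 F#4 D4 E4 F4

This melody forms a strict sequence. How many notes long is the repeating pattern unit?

5

Try groups of 5 (3 cells in 15 notes):
C5 E5 C5 D5 Eb5 | G4 B4 G4 A4 Bb4 | D4 F#4 D4 E4 F4
That's a consistent down a 4th shift per cell, and no other grouping gives one.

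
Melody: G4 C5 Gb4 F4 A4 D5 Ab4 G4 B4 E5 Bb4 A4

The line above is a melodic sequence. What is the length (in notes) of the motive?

12 notes total. Splitting into 3 groups of 4:
G4 C5 Gb4 F4 | A4 D5 Ab4 G4 | B4 E5 Bb4 A4
Every group is a transposition up a 2nd of the one before; no shorter unit works.

4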